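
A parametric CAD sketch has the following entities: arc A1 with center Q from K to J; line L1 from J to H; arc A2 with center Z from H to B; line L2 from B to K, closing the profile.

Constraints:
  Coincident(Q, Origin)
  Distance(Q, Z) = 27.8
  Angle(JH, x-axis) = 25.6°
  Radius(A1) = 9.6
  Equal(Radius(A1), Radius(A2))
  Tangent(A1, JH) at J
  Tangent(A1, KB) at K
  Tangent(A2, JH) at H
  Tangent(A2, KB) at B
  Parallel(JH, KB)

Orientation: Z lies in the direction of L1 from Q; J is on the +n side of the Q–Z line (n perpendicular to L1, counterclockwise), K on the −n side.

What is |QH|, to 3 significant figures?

29.4

The slot axis is L1's direction at 25.6°, so u = (cos 25.6°, sin 25.6°) = (0.902, 0.432) and n = (−sin 25.6°, cos 25.6°) = (-0.432, 0.902). Q is at the origin and Z lies 27.8 along u from Q, so Z = 27.8·u = (25.1, 12.0). Tangency of A1 to both parallel lines with radius 9.6 puts J and K at Q ± 9.6·n: J = (-4.15, 8.66), K = (4.15, -8.66). Equal radii place H and B the same way about Z: H = Z + 9.6·n = (20.9, 20.7), B = Z − 9.6·n = (29.2, 3.35). Then |QH| = |H − Q| = 29.4.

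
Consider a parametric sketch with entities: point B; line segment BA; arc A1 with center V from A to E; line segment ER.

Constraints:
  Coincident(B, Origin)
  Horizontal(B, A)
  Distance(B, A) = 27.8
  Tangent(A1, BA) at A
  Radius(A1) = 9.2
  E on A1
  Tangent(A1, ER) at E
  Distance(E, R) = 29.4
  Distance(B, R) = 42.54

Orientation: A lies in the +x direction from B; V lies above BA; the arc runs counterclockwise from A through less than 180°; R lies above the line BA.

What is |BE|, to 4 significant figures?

38.17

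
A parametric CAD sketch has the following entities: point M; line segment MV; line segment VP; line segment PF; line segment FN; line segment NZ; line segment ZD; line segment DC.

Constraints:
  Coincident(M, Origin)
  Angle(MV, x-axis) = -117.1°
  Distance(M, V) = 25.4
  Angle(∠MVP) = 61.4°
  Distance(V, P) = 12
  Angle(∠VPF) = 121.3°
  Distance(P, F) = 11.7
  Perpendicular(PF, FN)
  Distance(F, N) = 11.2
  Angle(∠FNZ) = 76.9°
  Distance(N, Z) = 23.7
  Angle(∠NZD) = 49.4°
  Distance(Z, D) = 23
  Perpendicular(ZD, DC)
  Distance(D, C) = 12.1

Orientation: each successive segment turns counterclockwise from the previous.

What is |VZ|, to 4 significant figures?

6.789

M is at the origin; MV runs at -117.1° with length 25.4, so V = (-11.57, -22.61). ∠MVP = 61.4° gives VP at 1.500° from the x-axis; with |VP| = 12.0, P = (0.4250, -22.30). ∠VPF = 121.3° gives PF at 60.20° from the x-axis; with |PF| = 11.7, F = (6.240, -12.14). PF is perpendicular to FN, so FN runs at 150.2°; with |FN| = 11.2, N = (-3.479, -6.578). ∠FNZ = 76.9° gives NZ at -106.7° from the x-axis; with |NZ| = 23.7, Z = (-10.29, -29.28). Then |VZ| = |Z − V| = 6.789.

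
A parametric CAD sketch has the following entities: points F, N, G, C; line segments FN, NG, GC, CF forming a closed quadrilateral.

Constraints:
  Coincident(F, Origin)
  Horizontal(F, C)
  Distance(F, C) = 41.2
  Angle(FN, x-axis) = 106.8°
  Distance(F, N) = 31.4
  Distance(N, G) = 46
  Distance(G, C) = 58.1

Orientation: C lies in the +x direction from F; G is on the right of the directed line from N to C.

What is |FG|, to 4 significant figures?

21.47

Checks: |NG| = 46.00 ✓; |GC| = 58.10 ✓.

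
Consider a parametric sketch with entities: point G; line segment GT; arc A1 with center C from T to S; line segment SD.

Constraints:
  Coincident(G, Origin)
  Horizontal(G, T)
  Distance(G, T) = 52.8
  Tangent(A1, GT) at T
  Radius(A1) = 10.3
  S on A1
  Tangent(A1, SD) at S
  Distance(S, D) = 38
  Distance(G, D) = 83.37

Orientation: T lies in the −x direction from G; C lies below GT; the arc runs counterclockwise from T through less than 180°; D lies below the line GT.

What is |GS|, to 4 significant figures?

63.51

G is at the origin; GT is horizontal with |GT| = 52.8 and T on the −x side, so T = (-52.80, 0.000). Since A1 is tangent to GT there, CT ⟂ GT, so C = T + (0, -10.3) = (-52.80, -10.30). Since CS ⟂ SD (tangency), |CD| = √(10.3² + 38.0²) = 39.37 regardless of where S sits on A1. So D lies on both circle(G, 83.37) and circle(C, 39.37); the below-GT intersection is D = (-69.59, -45.91). S is the foot of the tangent from D: S = (-62.94, -8.498).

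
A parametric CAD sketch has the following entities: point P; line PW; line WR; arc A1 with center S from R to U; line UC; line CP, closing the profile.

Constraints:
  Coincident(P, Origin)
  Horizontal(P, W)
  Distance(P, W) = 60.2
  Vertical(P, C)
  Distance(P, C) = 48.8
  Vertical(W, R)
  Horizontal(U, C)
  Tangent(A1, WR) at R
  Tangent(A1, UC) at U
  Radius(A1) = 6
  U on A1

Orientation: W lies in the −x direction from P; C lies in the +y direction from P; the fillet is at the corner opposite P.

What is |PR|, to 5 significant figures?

73.864

The virtual corner opposite P is at (-60.200, 48.800). A1 meets WR tangentially, so SR is at right angles to WR and since A1 is tangent to UC there, SU ⟂ UC, with radius 6.0, so the center S sits 6.0 in from both sides at S = (-54.200, 42.800). That places the tangent points at R = (-60.200, 42.800) on WR and U = (-54.200, 48.800) on UC. Then |PR| = |R − P| = 73.864.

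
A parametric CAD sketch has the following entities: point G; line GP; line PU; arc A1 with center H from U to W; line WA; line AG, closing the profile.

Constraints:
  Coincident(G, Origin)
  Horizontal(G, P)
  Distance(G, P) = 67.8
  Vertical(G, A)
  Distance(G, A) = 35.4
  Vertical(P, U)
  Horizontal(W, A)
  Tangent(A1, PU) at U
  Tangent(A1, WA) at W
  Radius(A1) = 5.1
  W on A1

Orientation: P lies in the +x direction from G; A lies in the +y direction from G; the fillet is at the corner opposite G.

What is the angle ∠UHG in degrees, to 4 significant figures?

154.2°

The virtual corner opposite G is at (67.80, 35.40). A1 meets PU tangentially, so HU is at right angles to PU and tangency of A1 to WA means the radius HW is perpendicular to WA, with radius 5.1, so the center H sits 5.1 in from both sides at H = (62.70, 30.30). That places the tangent points at U = (67.80, 30.30) on PU and W = (62.70, 35.40) on WA. Then cos ∠UHG = HU·HG / (|HU||HG|), giving 154.2°.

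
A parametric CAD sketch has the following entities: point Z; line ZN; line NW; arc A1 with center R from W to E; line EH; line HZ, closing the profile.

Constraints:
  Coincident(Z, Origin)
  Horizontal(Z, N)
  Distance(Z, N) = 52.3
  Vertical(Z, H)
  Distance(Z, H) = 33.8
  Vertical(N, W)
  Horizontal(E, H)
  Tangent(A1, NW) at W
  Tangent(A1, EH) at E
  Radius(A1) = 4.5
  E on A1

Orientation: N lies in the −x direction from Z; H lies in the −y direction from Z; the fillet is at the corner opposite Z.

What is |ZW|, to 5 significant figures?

59.948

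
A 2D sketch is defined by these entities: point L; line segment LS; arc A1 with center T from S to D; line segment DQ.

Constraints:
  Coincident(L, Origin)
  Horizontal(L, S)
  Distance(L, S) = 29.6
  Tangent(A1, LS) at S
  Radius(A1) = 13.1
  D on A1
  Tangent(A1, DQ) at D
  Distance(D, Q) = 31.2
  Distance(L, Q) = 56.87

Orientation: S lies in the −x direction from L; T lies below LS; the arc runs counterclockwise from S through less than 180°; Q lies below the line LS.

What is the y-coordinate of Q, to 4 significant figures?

-46.83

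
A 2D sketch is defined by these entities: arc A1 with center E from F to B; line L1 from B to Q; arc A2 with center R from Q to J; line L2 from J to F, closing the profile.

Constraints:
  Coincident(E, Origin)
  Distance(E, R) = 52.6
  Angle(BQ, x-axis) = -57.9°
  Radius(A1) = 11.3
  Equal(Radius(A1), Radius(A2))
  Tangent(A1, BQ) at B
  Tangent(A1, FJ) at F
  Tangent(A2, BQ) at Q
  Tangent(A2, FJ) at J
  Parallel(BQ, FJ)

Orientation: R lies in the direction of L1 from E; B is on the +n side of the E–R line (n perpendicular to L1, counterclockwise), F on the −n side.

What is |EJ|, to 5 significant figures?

53.800

Tangency of A1 to both parallel lines with radius 11.3 puts B and F at E ± 11.3·n: B = (9.5725, 6.0048), F = (-9.5725, -6.0048). Equal radii place Q and J the same way about R: Q = R + 11.3·n = (37.524, -38.554), J = R − 11.3·n = (18.379, -50.563). Then |EJ| = |J − E| = 53.800.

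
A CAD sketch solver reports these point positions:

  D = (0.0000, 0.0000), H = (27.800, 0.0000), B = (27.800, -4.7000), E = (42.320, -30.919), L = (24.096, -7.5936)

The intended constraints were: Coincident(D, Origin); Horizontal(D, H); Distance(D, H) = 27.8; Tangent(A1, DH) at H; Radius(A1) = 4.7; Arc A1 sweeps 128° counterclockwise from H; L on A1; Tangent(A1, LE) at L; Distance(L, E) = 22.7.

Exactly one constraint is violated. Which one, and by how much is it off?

Distance(L, E) = 22.7 — off by 6.90.

D = (0.00, 0.00) ✓; D.y = 0.00, H.y = 0.00 ✓; |DH| = 27.80 ✓; ∠(BH, HD) = 90.00° ✓; |BH| = 4.700 ✓; bearing(B→L) − bearing(B→H) = 128.0° ✓; |BL| = 4.700 ✓; ∠(BL, LE) = 90.00° ✓; |LE| = 29.60 ✗.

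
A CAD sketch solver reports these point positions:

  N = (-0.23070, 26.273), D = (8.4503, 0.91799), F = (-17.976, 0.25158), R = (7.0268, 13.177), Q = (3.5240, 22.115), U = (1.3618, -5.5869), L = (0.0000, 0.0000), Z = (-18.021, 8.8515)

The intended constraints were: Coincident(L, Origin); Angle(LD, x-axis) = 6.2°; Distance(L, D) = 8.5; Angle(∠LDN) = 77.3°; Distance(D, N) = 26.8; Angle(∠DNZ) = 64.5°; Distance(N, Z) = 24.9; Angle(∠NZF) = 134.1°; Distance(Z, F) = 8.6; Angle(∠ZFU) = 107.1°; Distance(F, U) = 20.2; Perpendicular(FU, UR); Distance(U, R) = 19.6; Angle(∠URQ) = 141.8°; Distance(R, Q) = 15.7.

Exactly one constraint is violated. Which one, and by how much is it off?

Distance(R, Q) = 15.7 — off by 6.10.

L = (0.00, 0.00) ✓; LD at 6.200° ✓; |LD| = 8.500 ✓; ∠LDN = 77.30° ✓; |DN| = 26.80 ✓; ∠DNZ = 64.50° ✓; |NZ| = 24.90 ✓; ∠NZF = 134.1° ✓; |ZF| = 8.600 ✓; ∠ZFU = 107.1° ✓; |FU| = 20.20 ✓; ∠(FU, UR) = 90.00° ✓; |UR| = 19.60 ✓; ∠URQ = 141.8° ✓; |RQ| = 9.600 ✗.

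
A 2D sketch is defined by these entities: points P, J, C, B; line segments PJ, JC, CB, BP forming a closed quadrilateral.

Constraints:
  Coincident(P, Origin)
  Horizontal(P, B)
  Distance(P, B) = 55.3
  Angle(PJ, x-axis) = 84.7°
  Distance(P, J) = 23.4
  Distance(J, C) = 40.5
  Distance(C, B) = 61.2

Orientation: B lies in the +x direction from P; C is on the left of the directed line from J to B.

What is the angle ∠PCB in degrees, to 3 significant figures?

53.7°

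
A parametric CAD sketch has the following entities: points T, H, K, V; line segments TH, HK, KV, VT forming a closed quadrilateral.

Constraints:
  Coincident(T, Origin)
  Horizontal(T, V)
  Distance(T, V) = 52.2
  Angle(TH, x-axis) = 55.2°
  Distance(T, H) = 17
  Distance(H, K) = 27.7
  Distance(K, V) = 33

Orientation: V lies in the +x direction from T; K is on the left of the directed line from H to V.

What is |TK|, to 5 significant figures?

43.617

T is at the origin; T and V share the same y with |TV| = 52.2 and V in +x, so V = (52.2, 0). TH runs at 55.2° with |TH| = 17.0, so H = (9.7021, 13.960). K is determined by |HK| = 27.7 and |KV| = 33.0 together: it lies at the intersection of circle(H, 27.7) and circle(V, 33.0). With |HV| = 44.732, the foot of the radical line on HV is 18.770 from H and the perpendicular offset is √(27.7² − 18.770²) = 20.371. Taking the left-of-HV solution: K = (33.892, 27.456).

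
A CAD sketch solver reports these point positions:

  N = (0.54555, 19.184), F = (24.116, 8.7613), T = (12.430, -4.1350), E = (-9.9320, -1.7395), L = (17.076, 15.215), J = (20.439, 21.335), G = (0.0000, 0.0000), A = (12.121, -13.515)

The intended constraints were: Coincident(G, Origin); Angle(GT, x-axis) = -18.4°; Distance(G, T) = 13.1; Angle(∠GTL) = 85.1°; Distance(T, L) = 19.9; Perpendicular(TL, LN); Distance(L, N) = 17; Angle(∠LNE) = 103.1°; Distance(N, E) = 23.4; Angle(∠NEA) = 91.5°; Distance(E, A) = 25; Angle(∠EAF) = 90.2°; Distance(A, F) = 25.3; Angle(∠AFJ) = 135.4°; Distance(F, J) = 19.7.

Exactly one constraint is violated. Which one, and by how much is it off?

Distance(F, J) = 19.7 — off by 6.60.

G = (0.00, 0.00) ✓; GT at -18.40° ✓; |GT| = 13.10 ✓; ∠GTL = 85.10° ✓; |TL| = 19.90 ✓; ∠(TL, LN) = 90.00° ✓; |LN| = 17.00 ✓; ∠LNE = 103.1° ✓; |NE| = 23.40 ✓; ∠NEA = 91.50° ✓; |EA| = 25.00 ✓; ∠EAF = 90.20° ✓; |AF| = 25.30 ✓; ∠AFJ = 135.4° ✓; |FJ| = 13.10 ✗.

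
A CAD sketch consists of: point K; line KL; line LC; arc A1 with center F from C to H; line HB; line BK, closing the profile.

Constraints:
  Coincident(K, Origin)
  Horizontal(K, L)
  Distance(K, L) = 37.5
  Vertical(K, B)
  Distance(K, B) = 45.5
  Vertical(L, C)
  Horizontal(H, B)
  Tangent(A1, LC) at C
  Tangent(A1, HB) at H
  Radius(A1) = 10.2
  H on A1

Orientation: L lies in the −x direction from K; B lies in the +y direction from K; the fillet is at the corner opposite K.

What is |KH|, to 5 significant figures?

53.062

K is at the origin; KL is horizontal with |KL| = 37.5 and L on the −x side, so L = (-37.500, 0.0000). KB is vertical with |KB| = 45.5 and B on the +y side, so B = (0.0000, 45.500). The virtual corner opposite K is at (-37.500, 45.500). Since A1 is tangent to LC there, FC ⟂ LC and since A1 is tangent to HB there, FH ⟂ HB, with radius 10.2, so the center F sits 10.2 in from both sides at F = (-27.300, 35.300). That places the tangent points at C = (-37.500, 35.300) on LC and H = (-27.300, 45.500) on HB. Then |KH| = |H − K| = 53.062.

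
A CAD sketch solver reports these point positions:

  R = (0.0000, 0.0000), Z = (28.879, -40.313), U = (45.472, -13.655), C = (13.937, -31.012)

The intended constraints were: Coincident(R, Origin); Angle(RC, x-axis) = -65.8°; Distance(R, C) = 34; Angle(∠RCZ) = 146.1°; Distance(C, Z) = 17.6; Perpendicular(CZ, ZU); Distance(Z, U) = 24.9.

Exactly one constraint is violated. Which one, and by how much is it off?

Distance(Z, U) = 24.9 — off by 6.50.

R = (0.00, 0.00) ✓; RC at -65.80° ✓; |RC| = 34.00 ✓; ∠RCZ = 146.1° ✓; |CZ| = 17.60 ✓; ∠(CZ, ZU) = 90.00° ✓; |ZU| = 31.40 ✗.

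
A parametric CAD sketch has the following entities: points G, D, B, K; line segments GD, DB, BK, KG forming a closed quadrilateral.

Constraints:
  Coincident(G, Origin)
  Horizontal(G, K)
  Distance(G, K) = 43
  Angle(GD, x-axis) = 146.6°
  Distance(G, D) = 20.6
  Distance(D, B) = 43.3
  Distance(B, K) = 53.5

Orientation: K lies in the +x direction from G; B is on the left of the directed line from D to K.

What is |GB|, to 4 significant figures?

45.05

G is at the origin; G and K share the same y with |GK| = 43.0 and K in +x, so K = (43.0, 0). GD runs at 146.6° with |GD| = 20.6, so D = (-17.20, 11.34). B is determined by |DB| = 43.3 and |BK| = 53.5 together: it lies at the intersection of circle(D, 43.3) and circle(K, 53.5). With |DK| = 61.26, the foot of the radical line on DK is 22.57 from D and the perpendicular offset is √(43.3² − 22.57²) = 36.95. Taking the left-of-DK solution: B = (11.82, 43.48).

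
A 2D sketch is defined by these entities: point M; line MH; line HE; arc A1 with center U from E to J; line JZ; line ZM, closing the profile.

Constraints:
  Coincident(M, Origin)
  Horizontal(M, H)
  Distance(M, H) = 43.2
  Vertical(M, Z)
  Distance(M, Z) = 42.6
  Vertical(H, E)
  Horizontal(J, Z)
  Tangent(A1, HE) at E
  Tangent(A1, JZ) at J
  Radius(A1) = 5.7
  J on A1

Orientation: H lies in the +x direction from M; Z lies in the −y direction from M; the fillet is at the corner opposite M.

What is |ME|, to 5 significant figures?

56.814

M is at the origin; MH is horizontal with |MH| = 43.2 and H on the +x side, so H = (43.200, 0.0000). M and Z share the same x with |MZ| = 42.6 and Z on the −y side, so Z = (0.0000, -42.600). The virtual corner opposite M is at (43.200, -42.600). The tangent condition forces UE to be normal to HE and the tangent condition forces UJ to be normal to JZ, with radius 5.7, so the center U sits 5.7 in from both sides at U = (37.500, -36.900). That places the tangent points at E = (43.200, -36.900) on HE and J = (37.500, -42.600) on JZ. Then |ME| = |E − M| = 56.814.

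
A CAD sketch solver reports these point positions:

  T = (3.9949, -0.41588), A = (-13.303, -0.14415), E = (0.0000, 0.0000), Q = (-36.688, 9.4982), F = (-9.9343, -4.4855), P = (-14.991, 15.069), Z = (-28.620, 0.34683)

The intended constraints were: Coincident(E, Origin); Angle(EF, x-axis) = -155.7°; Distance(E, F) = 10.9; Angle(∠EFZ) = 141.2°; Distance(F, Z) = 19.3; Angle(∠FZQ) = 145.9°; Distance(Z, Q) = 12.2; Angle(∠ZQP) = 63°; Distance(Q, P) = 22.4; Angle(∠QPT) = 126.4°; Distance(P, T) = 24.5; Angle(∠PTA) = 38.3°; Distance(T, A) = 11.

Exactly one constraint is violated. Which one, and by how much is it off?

Distance(T, A) = 11 — off by 6.30.

E = (0.00, 0.00) ✓; EF at -155.7° ✓; |EF| = 10.90 ✓; ∠EFZ = 141.2° ✓; |FZ| = 19.30 ✓; ∠FZQ = 145.9° ✓; |ZQ| = 12.20 ✓; ∠ZQP = 63.00° ✓; |QP| = 22.40 ✓; ∠QPT = 126.4° ✓; |PT| = 24.50 ✓; ∠PTA = 38.30° ✓; |TA| = 17.30 ✗.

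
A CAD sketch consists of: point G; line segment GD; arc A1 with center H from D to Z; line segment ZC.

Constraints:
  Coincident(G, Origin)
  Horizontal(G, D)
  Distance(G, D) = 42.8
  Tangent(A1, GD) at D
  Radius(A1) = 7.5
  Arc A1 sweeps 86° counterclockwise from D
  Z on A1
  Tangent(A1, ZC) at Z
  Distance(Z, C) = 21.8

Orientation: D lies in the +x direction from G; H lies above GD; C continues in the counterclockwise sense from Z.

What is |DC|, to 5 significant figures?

30.101

G is at the origin; G and D share the same y with |GD| = 42.8 and D on the +x side, so D = (42.800, 0.0000). A1 meets GD tangentially, so HD is at right angles to GD, so H = D + (0, 7.5) = (42.800, 7.5000). On A1, D sits at bearing -90° from H; an 86° counterclockwise sweep puts Z at bearing -4°, so Z = H + 7.5·(cos -4°, sin -4°) = (50.282, 6.9768). Tangency of A1 to ZC means the radius HZ is perpendicular to ZC, so ZC runs along (−sin -4°, cos -4°); with |ZC| = 21.8, C = (51.802, 28.724). Then |DC| = |C − D| = 30.101.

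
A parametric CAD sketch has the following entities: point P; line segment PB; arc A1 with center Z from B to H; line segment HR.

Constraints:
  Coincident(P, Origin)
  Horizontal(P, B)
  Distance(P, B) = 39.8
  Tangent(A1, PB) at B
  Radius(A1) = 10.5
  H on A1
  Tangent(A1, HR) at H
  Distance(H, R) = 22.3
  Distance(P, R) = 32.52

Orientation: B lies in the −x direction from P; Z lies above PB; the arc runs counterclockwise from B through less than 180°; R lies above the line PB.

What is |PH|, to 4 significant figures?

31.00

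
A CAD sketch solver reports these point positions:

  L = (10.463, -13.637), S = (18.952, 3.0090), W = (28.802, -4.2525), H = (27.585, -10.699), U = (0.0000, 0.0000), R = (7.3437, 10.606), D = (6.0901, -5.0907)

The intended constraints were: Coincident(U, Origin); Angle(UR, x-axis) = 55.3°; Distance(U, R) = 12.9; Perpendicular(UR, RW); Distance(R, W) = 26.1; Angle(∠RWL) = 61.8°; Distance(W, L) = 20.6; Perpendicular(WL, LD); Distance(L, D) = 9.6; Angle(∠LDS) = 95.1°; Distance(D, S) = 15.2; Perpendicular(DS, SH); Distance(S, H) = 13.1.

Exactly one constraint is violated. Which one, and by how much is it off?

Distance(S, H) = 13.1 — off by 3.10.

U = (0.00, 0.00) ✓; UR at 55.30° ✓; |UR| = 12.90 ✓; ∠(UR, RW) = 90.00° ✓; |RW| = 26.10 ✓; ∠RWL = 61.80° ✓; |WL| = 20.60 ✓; ∠(WL, LD) = 90.00° ✓; |LD| = 9.600 ✓; ∠LDS = 95.10° ✓; |DS| = 15.20 ✓; ∠(DS, SH) = 90.00° ✓; |SH| = 16.20 ✗.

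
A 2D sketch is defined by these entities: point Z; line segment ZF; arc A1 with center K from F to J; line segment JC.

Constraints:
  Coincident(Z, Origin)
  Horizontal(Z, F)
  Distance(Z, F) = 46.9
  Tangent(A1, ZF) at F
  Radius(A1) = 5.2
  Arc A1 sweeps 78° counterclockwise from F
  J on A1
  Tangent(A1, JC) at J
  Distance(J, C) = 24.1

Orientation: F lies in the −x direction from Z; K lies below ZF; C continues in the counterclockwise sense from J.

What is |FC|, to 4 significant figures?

29.48

Z is at the origin; Z and F share the same y with |ZF| = 46.9 and F on the −x side, so F = (-46.90, 0.000). Since A1 is tangent to ZF there, KF ⟂ ZF, so K = F + (0, -5.2) = (-46.90, -5.200). On A1, F sits at bearing 90° from K; a 78° counterclockwise sweep puts J at bearing 168°, so J = K + 5.2·(cos 168°, sin 168°) = (-51.99, -4.119). The tangent condition forces KJ to be normal to JC, so JC runs along (−sin 168°, cos 168°); with |JC| = 24.1, C = (-57.00, -27.69). Then |FC| = |C − F| = 29.48.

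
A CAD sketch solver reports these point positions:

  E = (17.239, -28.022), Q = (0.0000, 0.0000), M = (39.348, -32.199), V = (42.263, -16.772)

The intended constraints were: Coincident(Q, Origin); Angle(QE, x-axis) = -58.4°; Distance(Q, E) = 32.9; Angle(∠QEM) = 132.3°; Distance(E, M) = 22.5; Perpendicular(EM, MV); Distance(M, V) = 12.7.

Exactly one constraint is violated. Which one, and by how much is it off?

Distance(M, V) = 12.7 — off by 3.00.

Q = (0.00, 0.00) ✓; QE at -58.40° ✓; |QE| = 32.90 ✓; ∠QEM = 132.3° ✓; |EM| = 22.50 ✓; ∠(EM, MV) = 90.00° ✓; |MV| = 15.70 ✗.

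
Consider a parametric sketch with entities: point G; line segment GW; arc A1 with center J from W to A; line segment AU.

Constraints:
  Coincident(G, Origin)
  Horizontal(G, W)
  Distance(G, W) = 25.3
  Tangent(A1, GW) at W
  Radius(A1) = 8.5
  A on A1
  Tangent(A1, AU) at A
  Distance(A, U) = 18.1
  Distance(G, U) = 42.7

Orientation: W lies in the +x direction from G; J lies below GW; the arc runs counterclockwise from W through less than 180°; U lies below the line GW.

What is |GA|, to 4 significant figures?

24.63

G is at the origin; G and W share the same y with |GW| = 25.3 and W on the +x side, so W = (25.30, 0.000). Since A1 is tangent to GW there, JW ⟂ GW, so J = W + (0, -8.5) = (25.30, -8.500). Since JA ⟂ AU (tangency), |JU| = √(8.5² + 18.1²) = 20.00 regardless of where A sits on A1. So U lies on both circle(G, 42.7) and circle(J, 20.00); the below-GW intersection is U = (33.18, -26.88). A is the foot of the tangent from U: A = (19.65, -14.85).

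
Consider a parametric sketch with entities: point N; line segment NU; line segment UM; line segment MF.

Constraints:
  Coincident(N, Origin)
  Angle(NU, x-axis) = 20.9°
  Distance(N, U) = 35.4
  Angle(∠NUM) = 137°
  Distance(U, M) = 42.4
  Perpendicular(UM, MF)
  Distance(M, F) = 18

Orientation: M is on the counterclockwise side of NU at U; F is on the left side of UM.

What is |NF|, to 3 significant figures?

68.6

N is at the origin; NU runs at 20.9° with length 35.4, so U = 35.4·(cos 20.9°, sin 20.9°) = (33.1, 12.6). ∠NUM = 137.0°, so UM runs at 20.9° + (180° − 137.0°) = 63.9° from the x-axis; with |UM| = 42.4, M = U + 42.4·(cos 63.9°, sin 63.9°) = (51.7, 50.7). UM ⟂ MF; with |MF| = 18.0 on the left of UM, F = M + 18.0·(-0.898, 0.440) = (35.6, 58.6). Then |NF| = |F − N| = 68.6.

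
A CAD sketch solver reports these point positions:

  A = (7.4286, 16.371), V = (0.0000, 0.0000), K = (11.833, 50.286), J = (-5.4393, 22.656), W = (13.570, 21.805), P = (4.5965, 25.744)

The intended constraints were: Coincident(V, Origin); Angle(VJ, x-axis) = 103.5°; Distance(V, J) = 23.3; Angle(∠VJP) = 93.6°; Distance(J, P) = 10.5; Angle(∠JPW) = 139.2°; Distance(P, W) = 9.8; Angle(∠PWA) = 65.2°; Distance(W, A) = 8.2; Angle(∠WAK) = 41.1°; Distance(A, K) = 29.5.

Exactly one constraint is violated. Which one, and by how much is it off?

Distance(A, K) = 29.5 — off by 4.70.

V = (0.00, 0.00) ✓; VJ at 103.5° ✓; |VJ| = 23.30 ✓; ∠VJP = 93.60° ✓; |JP| = 10.50 ✓; ∠JPW = 139.2° ✓; |PW| = 9.800 ✓; ∠PWA = 65.20° ✓; |WA| = 8.200 ✓; ∠WAK = 41.10° ✓; |AK| = 34.20 ✗.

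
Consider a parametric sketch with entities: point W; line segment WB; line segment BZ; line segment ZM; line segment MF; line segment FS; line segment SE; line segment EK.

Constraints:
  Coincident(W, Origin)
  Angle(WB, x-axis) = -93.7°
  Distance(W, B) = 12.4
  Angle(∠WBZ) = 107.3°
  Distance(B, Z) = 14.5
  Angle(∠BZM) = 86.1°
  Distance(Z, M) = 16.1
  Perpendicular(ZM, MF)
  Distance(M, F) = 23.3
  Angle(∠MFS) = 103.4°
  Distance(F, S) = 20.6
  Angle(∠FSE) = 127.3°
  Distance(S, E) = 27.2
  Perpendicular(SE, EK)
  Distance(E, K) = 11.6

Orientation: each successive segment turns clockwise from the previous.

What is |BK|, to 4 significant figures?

22.49

W is at the origin; WB runs at -93.7° with length 12.4, so B = (-0.8002, -12.37). ∠WBZ = 107.3° gives BZ at -166.4° from the x-axis; with |BZ| = 14.5, Z = (-14.89, -15.78). ∠BZM = 86.1° gives ZM at 99.70° from the x-axis; with |ZM| = 16.1, M = (-17.61, 0.08611). ZM ⟂ MF, so MF runs at 9.700°; with |MF| = 23.3, F = (5.361, 4.012). ∠MFS = 103.4° gives FS at -66.90° from the x-axis; with |FS| = 20.6, S = (13.44, -14.94). ∠FSE = 127.3° gives SE at -119.6° from the x-axis; with |SE| = 27.2, E = (0.007503, -38.59). SE is perpendicular to EK, so EK runs at 150.4°; with |EK| = 11.6, K = (-10.08, -32.86). Then |BK| = |K − B| = 22.49.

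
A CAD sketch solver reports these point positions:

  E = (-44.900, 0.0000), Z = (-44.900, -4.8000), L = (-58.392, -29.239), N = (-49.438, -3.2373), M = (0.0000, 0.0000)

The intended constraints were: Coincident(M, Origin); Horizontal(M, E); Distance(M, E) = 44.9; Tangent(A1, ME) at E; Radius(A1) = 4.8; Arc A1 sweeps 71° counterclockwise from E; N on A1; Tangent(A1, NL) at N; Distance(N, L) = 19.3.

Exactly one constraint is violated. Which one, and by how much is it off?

Distance(N, L) = 19.3 — off by 8.20.

M = (0.00, 0.00) ✓; M.y = 0.00, E.y = 0.00 ✓; |ME| = 44.90 ✓; ∠(ZE, EM) = 90.00° ✓; |ZE| = 4.800 ✓; bearing(Z→N) − bearing(Z→E) = 71.00° ✓; |ZN| = 4.800 ✓; ∠(ZN, NL) = 90.00° ✓; |NL| = 27.50 ✗.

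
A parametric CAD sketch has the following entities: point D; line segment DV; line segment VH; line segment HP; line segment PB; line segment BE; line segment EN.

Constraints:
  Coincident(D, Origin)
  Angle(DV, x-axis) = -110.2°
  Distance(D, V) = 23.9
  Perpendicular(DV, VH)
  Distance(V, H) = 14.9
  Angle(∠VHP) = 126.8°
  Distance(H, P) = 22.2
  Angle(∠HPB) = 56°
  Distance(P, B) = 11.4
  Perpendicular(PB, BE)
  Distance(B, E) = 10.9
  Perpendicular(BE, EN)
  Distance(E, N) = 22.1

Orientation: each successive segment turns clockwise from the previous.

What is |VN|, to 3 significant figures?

38.9

D is at the origin; DV runs at -110.2° with length 23.9, so V = (-8.25, -22.4). The perpendicularity gives VH at right angles to DV, so VH runs at 160°; with |VH| = 14.9, H = (-22.2, -17.3). ∠VHP = 126.8° gives HP at 107° from the x-axis; with |HP| = 22.2, P = (-28.6, 3.99). ∠HPB = 56.0° gives PB at -17.4° from the x-axis; with |PB| = 11.4, B = (-17.7, 0.581). The perpendicularity gives BE at right angles to PB, so BE runs at -107°; with |BE| = 10.9, E = (-21.0, -9.82). The perpendicularity gives EN at right angles to BE, so EN runs at 163°; with |EN| = 22.1, N = (-42.0, -3.21). Then |VN| = |N − V| = 38.9.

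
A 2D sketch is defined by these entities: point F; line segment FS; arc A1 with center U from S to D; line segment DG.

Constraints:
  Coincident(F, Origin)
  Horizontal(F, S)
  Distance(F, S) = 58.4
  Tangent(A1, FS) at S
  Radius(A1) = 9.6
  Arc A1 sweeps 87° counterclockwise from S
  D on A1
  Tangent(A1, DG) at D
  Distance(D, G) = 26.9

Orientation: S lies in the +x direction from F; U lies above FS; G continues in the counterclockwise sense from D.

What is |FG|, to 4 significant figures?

78.16

F is at the origin; FS is horizontal with |FS| = 58.4 and S on the +x side, so S = (58.40, 0.000). Since A1 is tangent to FS there, US ⟂ FS, so U = S + (0, 9.6) = (58.40, 9.600). On A1, S sits at bearing -90° from U; an 87° counterclockwise sweep puts D at bearing -3°, so D = U + 9.6·(cos -3°, sin -3°) = (67.99, 9.098). Since A1 is tangent to DG there, UD ⟂ DG, so DG runs along (−sin -3°, cos -3°); with |DG| = 26.9, G = (69.39, 35.96). Then |FG| = |G − F| = 78.16.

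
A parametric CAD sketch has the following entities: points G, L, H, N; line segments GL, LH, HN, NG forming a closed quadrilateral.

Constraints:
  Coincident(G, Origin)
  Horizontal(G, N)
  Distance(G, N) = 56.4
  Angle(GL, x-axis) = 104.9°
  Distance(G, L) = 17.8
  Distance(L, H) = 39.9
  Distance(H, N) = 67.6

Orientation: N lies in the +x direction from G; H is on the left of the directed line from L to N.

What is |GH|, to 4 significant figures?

54.37

G is at the origin; G and N share the same y with |GN| = 56.4 and N in +x, so N = (56.4, 0). GL runs at 104.9° with |GL| = 17.8, so L = (-4.577, 17.20). H is determined by |LH| = 39.9 and |HN| = 67.6 together: it lies at the intersection of circle(L, 39.9) and circle(N, 67.6). With |LN| = 63.36, the foot of the radical line on LN is 8.179 from L and the perpendicular offset is √(39.9² − 8.179²) = 39.05. Taking the left-of-LN solution: H = (13.90, 52.57).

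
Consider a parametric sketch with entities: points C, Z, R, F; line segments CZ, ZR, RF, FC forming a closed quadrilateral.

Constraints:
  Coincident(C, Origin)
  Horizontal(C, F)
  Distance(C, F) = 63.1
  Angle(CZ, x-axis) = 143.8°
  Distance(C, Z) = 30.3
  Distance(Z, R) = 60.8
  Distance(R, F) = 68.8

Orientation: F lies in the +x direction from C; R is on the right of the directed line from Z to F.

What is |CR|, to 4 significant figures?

35.94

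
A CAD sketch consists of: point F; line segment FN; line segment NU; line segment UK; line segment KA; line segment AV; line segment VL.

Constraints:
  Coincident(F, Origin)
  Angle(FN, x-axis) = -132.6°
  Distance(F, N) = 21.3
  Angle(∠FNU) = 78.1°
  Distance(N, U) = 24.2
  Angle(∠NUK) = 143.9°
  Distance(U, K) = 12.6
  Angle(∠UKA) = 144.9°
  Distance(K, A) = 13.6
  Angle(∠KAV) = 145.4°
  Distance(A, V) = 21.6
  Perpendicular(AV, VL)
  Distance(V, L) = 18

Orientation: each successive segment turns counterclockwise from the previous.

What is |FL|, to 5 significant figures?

18.975

∠KAV = 145.4° gives AV at 75.100° from the x-axis; with |AV| = 21.6, V = (34.831, 2.8580). AV is perpendicular to VL, so VL runs at 165.10°; with |VL| = 18.0, L = (17.436, 7.4864). Then |FL| = |L − F| = 18.975.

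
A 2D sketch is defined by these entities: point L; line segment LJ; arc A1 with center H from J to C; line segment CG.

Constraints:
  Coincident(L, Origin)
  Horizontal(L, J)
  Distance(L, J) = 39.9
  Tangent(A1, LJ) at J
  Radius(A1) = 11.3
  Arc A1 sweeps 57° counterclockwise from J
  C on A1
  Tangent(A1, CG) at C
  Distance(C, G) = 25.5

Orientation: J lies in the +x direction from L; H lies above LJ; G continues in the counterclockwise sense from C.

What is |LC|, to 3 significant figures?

49.6

L is at the origin; LJ is horizontal with |LJ| = 39.9 and J on the +x side, so J = (39.9, 0.00). A1 meets LJ tangentially, so HJ is at right angles to LJ, so H = J + (0, 11.3) = (39.9, 11.3). On A1, J sits at bearing -90° from H; a 57° counterclockwise sweep puts C at bearing -33°, so C = H + 11.3·(cos -33°, sin -33°) = (49.4, 5.15). Then |LC| = |C − L| = 49.6.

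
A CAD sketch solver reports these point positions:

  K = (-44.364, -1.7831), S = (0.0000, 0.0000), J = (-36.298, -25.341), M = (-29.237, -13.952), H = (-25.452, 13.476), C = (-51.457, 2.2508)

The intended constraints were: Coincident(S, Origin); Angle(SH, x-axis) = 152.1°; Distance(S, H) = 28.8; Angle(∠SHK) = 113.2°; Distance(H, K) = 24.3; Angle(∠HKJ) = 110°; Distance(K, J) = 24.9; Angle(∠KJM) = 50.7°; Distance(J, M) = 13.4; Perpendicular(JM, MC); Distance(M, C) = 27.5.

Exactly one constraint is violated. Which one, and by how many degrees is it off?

Perpendicular(JM, MC) — off by 4.30°.

S = (0.00, 0.00) ✓; SH at 152.1° ✓; |SH| = 28.80 ✓; ∠SHK = 113.2° ✓; |HK| = 24.30 ✓; ∠HKJ = 110.0° ✓; |KJ| = 24.90 ✓; ∠KJM = 50.70° ✓; |JM| = 13.40 ✓; ∠(JM, MC) = 85.70° ✗; |MC| = 27.50 ✓.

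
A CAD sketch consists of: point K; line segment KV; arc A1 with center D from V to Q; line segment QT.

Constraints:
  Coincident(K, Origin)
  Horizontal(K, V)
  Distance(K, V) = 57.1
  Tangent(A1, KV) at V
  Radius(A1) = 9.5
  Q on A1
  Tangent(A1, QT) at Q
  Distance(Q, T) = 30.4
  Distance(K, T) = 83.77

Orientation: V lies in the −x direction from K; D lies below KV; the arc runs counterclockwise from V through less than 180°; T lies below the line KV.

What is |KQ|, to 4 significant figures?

66.38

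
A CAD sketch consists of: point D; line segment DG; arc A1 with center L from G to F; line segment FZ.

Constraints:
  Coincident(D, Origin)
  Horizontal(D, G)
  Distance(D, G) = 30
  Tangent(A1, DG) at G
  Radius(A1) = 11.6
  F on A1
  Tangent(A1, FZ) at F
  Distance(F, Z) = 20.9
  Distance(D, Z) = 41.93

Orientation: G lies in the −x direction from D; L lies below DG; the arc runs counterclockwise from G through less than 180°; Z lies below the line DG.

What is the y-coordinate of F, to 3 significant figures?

-19.7

D is at the origin; DG is horizontal with |DG| = 30.0 and G on the −x side, so G = (-30.0, 0.00). The tangent condition forces LG to be normal to DG, so L = G + (0, -11.6) = (-30.0, -11.6). Since LF ⟂ FZ (tangency), |LZ| = √(11.6² + 20.9²) = 23.9 regardless of where F sits on A1. So Z lies on both circle(D, 41.93) and circle(L, 23.9); the below-DG intersection is Z = (-23.6, -34.6). F is the foot of the tangent from Z: F = (-38.3, -19.7).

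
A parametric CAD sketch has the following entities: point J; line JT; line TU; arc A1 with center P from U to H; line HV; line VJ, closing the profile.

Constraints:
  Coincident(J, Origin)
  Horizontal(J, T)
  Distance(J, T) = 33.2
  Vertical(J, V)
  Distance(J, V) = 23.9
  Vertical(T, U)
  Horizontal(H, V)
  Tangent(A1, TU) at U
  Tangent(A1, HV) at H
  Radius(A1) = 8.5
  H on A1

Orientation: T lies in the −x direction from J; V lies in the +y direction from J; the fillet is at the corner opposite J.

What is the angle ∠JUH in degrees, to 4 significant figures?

69.88°

The virtual corner opposite J is at (-33.20, 23.90). A1 meets TU tangentially, so PU is at right angles to TU and A1 meets HV tangentially, so PH is at right angles to HV, with radius 8.5, so the center P sits 8.5 in from both sides at P = (-24.70, 15.40). That places the tangent points at U = (-33.20, 15.40) on TU and H = (-24.70, 23.90) on HV. Then cos ∠JUH = UJ·UH / (|UJ||UH|), giving 69.88°.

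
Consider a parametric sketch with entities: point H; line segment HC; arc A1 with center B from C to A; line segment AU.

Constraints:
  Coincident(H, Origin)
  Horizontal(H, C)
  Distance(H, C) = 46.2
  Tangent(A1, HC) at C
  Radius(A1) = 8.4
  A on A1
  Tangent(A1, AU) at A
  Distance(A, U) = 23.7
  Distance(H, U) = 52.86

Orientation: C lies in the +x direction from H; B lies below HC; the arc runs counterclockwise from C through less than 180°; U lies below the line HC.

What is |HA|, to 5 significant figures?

39.081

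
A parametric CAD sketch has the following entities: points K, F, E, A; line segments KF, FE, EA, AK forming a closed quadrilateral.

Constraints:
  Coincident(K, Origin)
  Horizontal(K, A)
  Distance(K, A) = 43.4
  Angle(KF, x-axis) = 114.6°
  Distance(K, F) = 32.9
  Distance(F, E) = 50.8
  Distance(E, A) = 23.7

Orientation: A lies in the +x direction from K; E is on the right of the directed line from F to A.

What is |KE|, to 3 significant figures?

22.1

K is at the origin; KA is horizontal with |KA| = 43.4 and A in +x, so A = (43.4, 0). KF runs at 114.6° with |KF| = 32.9, so F = (-13.7, 29.9). E is determined by |FE| = 50.8 and |EA| = 23.7 together: it lies at the intersection of circle(F, 50.8) and circle(A, 23.7). With |FA| = 64.5, the foot of the radical line on FA is 47.9 from F and the perpendicular offset is √(50.8² − 47.9²) = 16.9. Taking the right-of-FA solution: E = (20.9, -7.32).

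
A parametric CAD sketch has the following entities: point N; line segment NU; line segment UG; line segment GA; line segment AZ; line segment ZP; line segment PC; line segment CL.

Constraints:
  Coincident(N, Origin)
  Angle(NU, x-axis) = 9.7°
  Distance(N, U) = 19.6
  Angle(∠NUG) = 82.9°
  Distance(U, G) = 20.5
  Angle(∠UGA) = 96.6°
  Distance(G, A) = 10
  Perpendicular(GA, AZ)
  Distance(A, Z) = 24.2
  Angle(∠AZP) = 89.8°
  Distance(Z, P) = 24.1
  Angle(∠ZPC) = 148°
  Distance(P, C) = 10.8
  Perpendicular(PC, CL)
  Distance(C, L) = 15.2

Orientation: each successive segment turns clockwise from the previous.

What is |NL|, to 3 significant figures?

35.6

N is at the origin; NU runs at 9.7° with length 19.6, so U = (19.3, 3.30). ∠NUG = 82.9° gives UG at -87.4° from the x-axis; with |UG| = 20.5, G = (20.2, -17.2). ∠UGA = 96.6° gives GA at -171° from the x-axis; with |GA| = 10.0, A = (10.4, -18.8). GA is perpendicular to AZ, so AZ runs at 99.2°; with |AZ| = 24.2, Z = (6.51, 5.11). ∠AZP = 89.8° gives ZP at 9.00° from the x-axis; with |ZP| = 24.1, P = (30.3, 8.88). ∠ZPC = 148.0° gives PC at -23.0° from the x-axis; with |PC| = 10.8, C = (40.3, 4.66). PC is perpendicular to CL, so CL runs at -113°; with |CL| = 15.2, L = (34.3, -9.33). Then |NL| = |L − N| = 35.6.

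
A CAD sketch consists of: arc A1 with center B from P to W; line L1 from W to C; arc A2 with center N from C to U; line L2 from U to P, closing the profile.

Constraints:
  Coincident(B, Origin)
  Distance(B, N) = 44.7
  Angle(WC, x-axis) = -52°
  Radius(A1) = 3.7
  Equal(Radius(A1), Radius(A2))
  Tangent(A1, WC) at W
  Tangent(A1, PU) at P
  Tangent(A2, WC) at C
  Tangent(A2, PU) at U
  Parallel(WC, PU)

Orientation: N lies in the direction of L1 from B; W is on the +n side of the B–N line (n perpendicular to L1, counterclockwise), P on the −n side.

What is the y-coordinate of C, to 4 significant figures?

-32.95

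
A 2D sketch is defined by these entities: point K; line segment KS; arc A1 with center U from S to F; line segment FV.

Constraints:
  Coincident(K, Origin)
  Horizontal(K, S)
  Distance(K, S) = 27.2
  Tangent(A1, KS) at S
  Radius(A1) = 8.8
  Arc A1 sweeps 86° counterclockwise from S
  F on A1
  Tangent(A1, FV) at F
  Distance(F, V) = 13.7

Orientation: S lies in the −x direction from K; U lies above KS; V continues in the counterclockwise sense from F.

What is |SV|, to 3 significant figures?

23.9

K is at the origin; KS is horizontal with |KS| = 27.2 and S on the −x side, so S = (-27.2, 0.00). The tangent condition forces US to be normal to KS, so U = S + (0, 8.8) = (-27.2, 8.80). On A1, S sits at bearing -90° from U; an 86° counterclockwise sweep puts F at bearing -4°, so F = U + 8.8·(cos -4°, sin -4°) = (-18.4, 8.19). Since A1 is tangent to FV there, UF ⟂ FV, so FV runs along (−sin -4°, cos -4°); with |FV| = 13.7, V = (-17.5, 21.9). Then |SV| = |V − S| = 23.9.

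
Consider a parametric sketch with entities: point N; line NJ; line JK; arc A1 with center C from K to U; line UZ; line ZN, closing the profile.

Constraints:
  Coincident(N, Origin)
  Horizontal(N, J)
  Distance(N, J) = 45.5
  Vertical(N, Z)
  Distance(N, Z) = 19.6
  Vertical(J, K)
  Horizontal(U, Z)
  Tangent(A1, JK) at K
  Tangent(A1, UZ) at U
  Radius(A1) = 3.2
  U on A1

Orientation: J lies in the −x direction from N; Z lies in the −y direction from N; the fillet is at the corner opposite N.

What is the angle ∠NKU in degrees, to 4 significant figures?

64.82°

N is at the origin; NJ is horizontal with |NJ| = 45.5 and J on the −x side, so J = (-45.50, 0.000). N and Z share the same x with |NZ| = 19.6 and Z on the −y side, so Z = (0.000, -19.60). The virtual corner opposite N is at (-45.50, -19.60). Tangency of A1 to JK means the radius CK is perpendicular to JK and A1 meets UZ tangentially, so CU is at right angles to UZ, with radius 3.2, so the center C sits 3.2 in from both sides at C = (-42.30, -16.40). That places the tangent points at K = (-45.50, -16.40) on JK and U = (-42.30, -19.60) on UZ. Then cos ∠NKU = KN·KU / (|KN||KU|), giving 64.82°.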